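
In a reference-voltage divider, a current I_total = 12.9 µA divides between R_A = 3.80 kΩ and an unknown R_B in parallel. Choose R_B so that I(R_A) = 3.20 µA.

The fraction through R_A equals R_B/(R_A+R_B).
3.20/12.9 = R_B/(R_A + R_B) → R_B = R_A · (0.2481)/(1 − 0.2481) = 3.80 × 0.3299 = 1.254 kΩ.

R_B ≈ 1.25 kΩ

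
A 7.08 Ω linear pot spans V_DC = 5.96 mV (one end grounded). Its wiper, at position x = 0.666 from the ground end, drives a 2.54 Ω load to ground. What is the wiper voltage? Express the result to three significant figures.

Split the track: R_lower = x·R_p = 4.715 Ω, R_upper = (1−x)·R_p = 2.365 Ω.
Lower segment in parallel with the load: 4.715 ‖ 2.54 = 1.651 Ω.
Then V_out = V_DC · 1.651/(2.365 + 1.651) = 2.450 mV.

V_out ≈ 2.45 mV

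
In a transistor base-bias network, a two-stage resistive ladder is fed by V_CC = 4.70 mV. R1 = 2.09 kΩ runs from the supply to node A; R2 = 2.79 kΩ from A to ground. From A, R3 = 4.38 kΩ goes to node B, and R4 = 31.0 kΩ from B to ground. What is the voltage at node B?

V_B ≈ 2.28 mV

Looking into the second stage from A: R3 + R4 = 35.38 kΩ appears in parallel with R2.
Effective lower resistance at A: R2 ‖ 35.38 = 2.586 kΩ.
So V_A = 4.70 × 0.5530 = 2.599 mV.
Stage 2 is unloaded, so V_B = V_A · R4/(R3+R4) = 2.599 × 31.0/35.38 = 2.278 mV.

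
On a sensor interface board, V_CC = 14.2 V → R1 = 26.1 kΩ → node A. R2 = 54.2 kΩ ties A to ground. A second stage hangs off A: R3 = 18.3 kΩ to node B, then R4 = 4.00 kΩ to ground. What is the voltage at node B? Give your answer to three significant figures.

V_B ≈ 0.960 V

Node A sees R2 in parallel with the series input of stage 2, R3 + R4 = 22.30 kΩ.
R2 ‖ (R3+R4) = 15.80 kΩ.
First divider: V_A = V_CC · 15.80/(26.1 + 15.80) = 5.355 V.
Then the unloaded second divider: V_B = V_A × R4/(R3+R4) = 5.355 × 0.1794 = 0.9605 V.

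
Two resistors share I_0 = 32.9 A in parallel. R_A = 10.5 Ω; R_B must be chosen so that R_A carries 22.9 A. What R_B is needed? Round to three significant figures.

R_B ≈ 24.0 Ω

Two-branch current divider: I_A = I_0 · R_B/(R_A + R_B).
With f = 0.6960, R_B = R_A · f/(1−f) = 10.5 × 2.290 = 24.04 Ω.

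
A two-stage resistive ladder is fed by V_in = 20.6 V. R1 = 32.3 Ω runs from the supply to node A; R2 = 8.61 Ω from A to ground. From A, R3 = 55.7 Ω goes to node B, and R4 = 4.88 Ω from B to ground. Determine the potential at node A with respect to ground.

Looking into the second stage from A: R3 + R4 = 60.58 Ω appears in parallel with R2.
Effective lower resistance at A: R2 ‖ 60.58 = 7.539 Ω.
So V_A = 20.6 × 0.1892 = 3.898 V.

V_A ≈ 3.90 V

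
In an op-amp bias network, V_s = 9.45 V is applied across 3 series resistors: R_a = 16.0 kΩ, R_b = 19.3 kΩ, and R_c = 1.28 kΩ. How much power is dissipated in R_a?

P ≈ 1.07 mW

Series current I = V_s/ΣR = 9.45/36.58 = 0.2583 mA.
V(R_a) = I·R = 4.133 V; P = V·I = 4.133 × 0.2583 = 1.068 mW.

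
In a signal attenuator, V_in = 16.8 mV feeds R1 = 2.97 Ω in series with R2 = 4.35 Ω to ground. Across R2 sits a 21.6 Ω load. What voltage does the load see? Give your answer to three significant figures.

First combine the lower leg with the load: R2 ‖ R_L = 3.621 Ω.
Voltage divider with the loaded lower leg: V_out = 16.8 × 3.621/(2.97 + 3.621) = 16.8 × 0.5494 = 9.229 mV.
(Unloaded it would be 9.98 mV; the load pulls it down.)

V_out ≈ 9.23 mV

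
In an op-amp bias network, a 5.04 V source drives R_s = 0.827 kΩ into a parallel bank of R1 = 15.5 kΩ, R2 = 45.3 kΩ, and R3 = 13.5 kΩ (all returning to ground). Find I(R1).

I ≈ 0.287 mA

Parallel bank: R_p = 1/(1/15.5 + 1/45.3 + 1/13.5) = 6.224 kΩ.
Node voltage V_A = V_CC · R_p/(R_s + R_p) = 5.04 × 0.8827 = 4.449 V.
Branch current I = V_A/R1 = 4.449/15.5 = 0.2870 mA.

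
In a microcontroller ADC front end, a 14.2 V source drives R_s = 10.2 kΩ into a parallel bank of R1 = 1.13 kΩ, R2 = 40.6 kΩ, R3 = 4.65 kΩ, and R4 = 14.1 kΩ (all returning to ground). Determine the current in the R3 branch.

I ≈ 0.231 mA

Combine the parallel branches: R_p = (1/1.13 + 1/40.6 + 1/4.65 + 1/14.1)⁻¹ = 0.8364 kΩ.
V_A = 14.2 × 0.8364/11.04 = 1.076 V.
Branch current I = V_A/R3 = 1.076/4.65 = 0.2314 mA.
(Equivalently: I_total = 1.287 mA, then current-divider fraction G_k/ΣG = 0.1799.)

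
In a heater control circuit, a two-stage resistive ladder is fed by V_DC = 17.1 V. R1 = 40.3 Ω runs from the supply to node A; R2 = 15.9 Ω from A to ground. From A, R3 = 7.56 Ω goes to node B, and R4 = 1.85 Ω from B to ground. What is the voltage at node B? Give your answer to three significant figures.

V_B ≈ 0.430 V

Node A sees R2 in parallel with the series input of stage 2, R3 + R4 = 9.410 Ω.
Effective lower resistance at A: R2 ‖ 9.410 = 5.911 Ω.
First divider: V_A = V_DC · 5.911/(40.3 + 5.911) = 2.187 V.
Then the unloaded second divider: V_B = V_A × R4/(R3+R4) = 2.187 × 0.1966 = 0.4301 V.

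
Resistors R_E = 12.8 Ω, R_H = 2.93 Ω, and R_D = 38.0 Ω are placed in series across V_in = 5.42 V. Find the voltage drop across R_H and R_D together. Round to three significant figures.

V ≈ 4.13 V

Series total: ΣR = 12.8 + 2.93 + 38.0 = 53.73 Ω.
R_{R_H..R_D} = 2.93 + 38.0 = 40.93 Ω.
By the voltage-divider rule, V = 5.42 × 40.93/53.73 = 4.129 V.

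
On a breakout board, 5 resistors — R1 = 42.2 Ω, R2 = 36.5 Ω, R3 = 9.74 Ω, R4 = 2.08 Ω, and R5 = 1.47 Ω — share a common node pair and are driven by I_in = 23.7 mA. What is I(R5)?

I ≈ 12.3 mA

Total conductance ΣG = 1/42.2 + 1/36.5 + 1/9.74 + 1/2.08 + 1/1.47 = 1.315 (units of 1/Ω).
Current divider: I(R5) = I_in · G_k/ΣG = 23.7 × (0.6803/1.315) = 23.7 × 0.5174 = 12.26 mA.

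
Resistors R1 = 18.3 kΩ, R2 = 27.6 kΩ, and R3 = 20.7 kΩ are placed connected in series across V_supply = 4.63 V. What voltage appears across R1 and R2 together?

Series total: ΣR = 18.3 + 27.6 + 20.7 = 66.60 kΩ.
R_{R1..R2} = 18.3 + 27.6 = 45.90 kΩ.
By the voltage-divider rule, V = 4.63 × 45.90/66.60 = 3.191 V.

V ≈ 3.19 V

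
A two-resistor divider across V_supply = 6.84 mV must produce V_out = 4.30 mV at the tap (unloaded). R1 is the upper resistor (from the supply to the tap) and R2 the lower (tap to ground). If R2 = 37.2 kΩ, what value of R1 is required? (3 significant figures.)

R1 ≈ 22.0 kΩ

Required fraction k = V_out/V_supply = 0.6287.
R1 = R2·(1/k − 1) = 37.2 × 0.5907 = 21.97 kΩ.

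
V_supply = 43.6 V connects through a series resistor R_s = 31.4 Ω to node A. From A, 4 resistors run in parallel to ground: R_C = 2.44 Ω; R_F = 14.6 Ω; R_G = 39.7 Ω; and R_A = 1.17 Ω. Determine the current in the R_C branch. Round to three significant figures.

I ≈ 0.409 A

Combine the parallel branches: R_p = (1/2.44 + 1/14.6 + 1/39.7 + 1/1.17)⁻¹ = 0.7363 Ω.
V_A by voltage divider: V_A = 43.6 × 0.7363/(31.4 + 0.7363) = 0.9989 V.
Branch current I = V_A/R_C = 0.9989/2.44 = 0.4094 A.
(Equivalently: I_total = 1.357 A, then current-divider fraction G_k/ΣG = 0.3017.)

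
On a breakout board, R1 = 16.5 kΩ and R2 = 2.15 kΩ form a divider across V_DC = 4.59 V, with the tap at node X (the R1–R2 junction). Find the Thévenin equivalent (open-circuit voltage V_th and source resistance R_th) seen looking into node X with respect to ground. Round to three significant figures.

V_th ≈ 0.529 V, R_th ≈ 1.90 kΩ

V_th is the unloaded tap voltage: V_DC · R2/(R1+R2) = 4.59 × 0.1153 = 0.5291 V.
With V_DC suppressed (replaced by a short), R_th = R1 ‖ R2 = (16.50 × 2.15)/(16.50 + 2.15) = 1.902 kΩ.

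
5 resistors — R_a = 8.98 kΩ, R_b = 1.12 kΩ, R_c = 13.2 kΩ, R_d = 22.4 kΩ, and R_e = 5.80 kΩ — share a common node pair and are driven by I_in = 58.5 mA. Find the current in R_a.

Conductances: ΣG = 1/8.98 + 1/1.12 + 1/13.2 + 1/22.4 + 1/5.80 = 1.297 (1/kΩ).
R_a takes the fraction G_k/ΣG = 0.1114/1.297 = 0.08586, so I = 58.5 × 0.08586 = 5.023 mA.

I ≈ 5.02 mA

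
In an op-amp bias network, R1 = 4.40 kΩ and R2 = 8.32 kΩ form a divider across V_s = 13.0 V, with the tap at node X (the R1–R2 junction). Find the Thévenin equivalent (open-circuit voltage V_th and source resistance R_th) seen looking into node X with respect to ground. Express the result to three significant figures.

V_th ≈ 8.50 V, R_th ≈ 2.88 kΩ

Open-circuit (no load on X): V_th = V_s · R2/(R1 + R2) = 13.0 × 8.32/(4.400 + 8.32) = 8.503 V.
With V_s suppressed (replaced by a short), R_th = R1 ‖ R2 = (4.400 × 8.32)/(4.400 + 8.32) = 2.878 kΩ.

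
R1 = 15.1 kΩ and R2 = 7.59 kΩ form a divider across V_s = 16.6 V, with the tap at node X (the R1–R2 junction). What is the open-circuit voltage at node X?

Open-circuit (no load on X): V_th = V_s · R2/(R1 + R2) = 16.6 × 7.59/(15.10 + 7.59) = 5.553 V.

V_th ≈ 5.55 V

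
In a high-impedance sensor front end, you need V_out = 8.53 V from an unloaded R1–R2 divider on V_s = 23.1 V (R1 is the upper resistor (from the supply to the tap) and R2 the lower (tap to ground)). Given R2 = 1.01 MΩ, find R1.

R1 ≈ 1.73 MΩ

V_out/V_s = R2/(R1+R2) = 0.3693.
R1 = R2·(1/k − 1) = 1.01 × 1.708 = 1.725 MΩ.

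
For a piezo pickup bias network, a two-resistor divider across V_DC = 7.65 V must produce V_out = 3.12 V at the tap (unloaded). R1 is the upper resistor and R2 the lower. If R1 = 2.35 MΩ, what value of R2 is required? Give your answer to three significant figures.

Required fraction k = V_out/V_DC = 0.4078.
R2 = R1 · 0.4078/(1 − 0.4078) = 1.619 MΩ.

R2 ≈ 1.62 MΩ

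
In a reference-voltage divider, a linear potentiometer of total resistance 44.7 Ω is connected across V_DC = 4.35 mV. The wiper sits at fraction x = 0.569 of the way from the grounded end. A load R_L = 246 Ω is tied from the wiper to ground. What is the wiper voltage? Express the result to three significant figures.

Lower segment x·R_p = 25.43 Ω; upper segment (1−x)·R_p = 19.27 Ω.
(x·R_p) ‖ R_L = 23.05 Ω.
Loaded-divider output: V_out = 4.35 × 0.5447 = 2.370 mV.

V_out ≈ 2.37 mV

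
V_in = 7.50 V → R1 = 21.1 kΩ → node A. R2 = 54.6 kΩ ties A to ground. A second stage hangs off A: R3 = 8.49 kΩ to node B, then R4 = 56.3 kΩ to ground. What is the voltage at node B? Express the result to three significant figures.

V_B ≈ 3.81 V

The second stage (R3 + R4 = 64.79 kΩ) loads node A in parallel with R2.
Effective lower resistance at A: R2 ‖ 64.79 = 29.63 kΩ.
So V_A = 7.50 × 0.5841 = 4.381 V.
Stage 2 is unloaded, so V_B = V_A · R4/(R3+R4) = 4.381 × 56.3/64.79 = 3.807 V.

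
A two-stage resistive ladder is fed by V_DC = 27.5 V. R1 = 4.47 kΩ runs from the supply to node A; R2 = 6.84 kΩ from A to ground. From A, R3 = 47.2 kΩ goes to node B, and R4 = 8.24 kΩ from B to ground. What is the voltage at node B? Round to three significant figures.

Looking into the second stage from A: R3 + R4 = 55.44 kΩ appears in parallel with R2.
R2 ‖ (R3+R4) = 6.089 kΩ.
V_A = 27.5 × 6.089/(4.47 + 6.089) = 15.86 V.
Then the unloaded second divider: V_B = V_A × R4/(R3+R4) = 15.86 × 0.1486 = 2.357 V.

V_B ≈ 2.36 V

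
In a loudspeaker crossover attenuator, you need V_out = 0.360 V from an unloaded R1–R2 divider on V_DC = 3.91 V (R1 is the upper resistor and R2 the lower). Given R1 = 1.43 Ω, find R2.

R2 ≈ 0.145 Ω

V_out/V_DC = R2/(R1+R2) = 0.09207.
R2 = R1 · 0.09207/(1 − 0.09207) = 0.1450 Ω.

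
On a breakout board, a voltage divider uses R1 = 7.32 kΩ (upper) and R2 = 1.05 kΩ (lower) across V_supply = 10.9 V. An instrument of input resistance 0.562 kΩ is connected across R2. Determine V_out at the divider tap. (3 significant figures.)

The load sits in parallel with R2, giving an effective lower resistance R2' = R2·R_L/(R2+R_L) = 0.3661 kΩ.
Now apply the divider: V_out = 10.9 × 0.04763 = 0.5191 V.

V_out ≈ 0.519 V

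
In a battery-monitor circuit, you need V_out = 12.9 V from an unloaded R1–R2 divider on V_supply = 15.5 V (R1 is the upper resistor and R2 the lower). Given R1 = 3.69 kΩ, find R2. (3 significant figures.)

R2 ≈ 18.3 kΩ

V_out/V_supply = R2/(R1+R2) = 0.8323.
So R2 = R1 · V_out/(V_supply − V_out) = 3.69 × 12.9/(15.5 − 12.9) = 3.69 × 4.962 = 18.31 kΩ.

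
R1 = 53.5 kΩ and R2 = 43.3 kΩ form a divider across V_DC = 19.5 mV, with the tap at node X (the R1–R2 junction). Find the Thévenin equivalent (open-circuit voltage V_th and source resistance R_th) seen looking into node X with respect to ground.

With X open, the divider is unloaded: V_th = 19.5 × 43.3/96.80 = 8.723 mV.
With V_DC suppressed (replaced by a short), R_th = R1 ‖ R2 = (53.50 × 43.3)/(53.50 + 43.3) = 23.93 kΩ.

V_th ≈ 8.72 mV, R_th ≈ 23.9 kΩ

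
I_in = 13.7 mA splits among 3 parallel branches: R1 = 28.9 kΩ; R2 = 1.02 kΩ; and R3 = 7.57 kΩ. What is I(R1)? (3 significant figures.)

I ≈ 0.413 mA

Conductances: ΣG = 1/28.9 + 1/1.02 + 1/7.57 = 1.147 (1/kΩ).
R1 takes the fraction G_k/ΣG = 0.03460/1.147 = 0.03016, so I = 13.7 × 0.03016 = 0.4133 mA.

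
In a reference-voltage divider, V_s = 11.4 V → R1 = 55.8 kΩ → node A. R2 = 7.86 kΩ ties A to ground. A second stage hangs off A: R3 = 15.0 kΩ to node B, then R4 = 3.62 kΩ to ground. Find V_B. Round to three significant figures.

Node A sees R2 in parallel with the series input of stage 2, R3 + R4 = 18.62 kΩ.
Effective lower resistance at A: R2 ‖ 18.62 = 5.527 kΩ.
First divider: V_A = V_s · 5.527/(55.8 + 5.527) = 1.027 V.
Then the unloaded second divider: V_B = V_A × R4/(R3+R4) = 1.027 × 0.1944 = 0.1997 V.

V_B ≈ 0.200 V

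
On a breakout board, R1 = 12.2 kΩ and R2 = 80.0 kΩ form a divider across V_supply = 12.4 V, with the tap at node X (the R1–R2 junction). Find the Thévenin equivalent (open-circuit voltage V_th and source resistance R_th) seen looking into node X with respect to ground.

V_th ≈ 10.8 V, R_th ≈ 10.6 kΩ

V_th is the unloaded tap voltage: V_supply · R2/(R1+R2) = 12.4 × 0.8677 = 10.76 V.
With V_supply suppressed (replaced by a short), R_th = R1 ‖ R2 = (12.20 × 80.0)/(12.20 + 80.0) = 10.59 kΩ.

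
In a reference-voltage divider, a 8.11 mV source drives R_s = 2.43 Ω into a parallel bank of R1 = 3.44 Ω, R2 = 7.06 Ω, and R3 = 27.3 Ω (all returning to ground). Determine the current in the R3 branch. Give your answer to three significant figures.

I ≈ 0.139 mA

Parallel bank: R_p = 1/(1/3.44 + 1/7.06 + 1/27.3) = 2.132 Ω.
Node voltage V_A = V_s · R_p/(R_s + R_p) = 8.11 × 0.4674 = 3.790 mV.
Branch current I = V_A/R3 = 3.790/27.3 = 0.1388 mA.
(Check via current divider: I_total = 1.778 mA; share G_k/ΣG = 0.07811 → same result.)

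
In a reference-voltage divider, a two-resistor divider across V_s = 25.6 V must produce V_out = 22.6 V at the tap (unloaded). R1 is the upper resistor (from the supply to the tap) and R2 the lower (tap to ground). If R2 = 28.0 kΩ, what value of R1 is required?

The divider ratio is R2/(R1+R2) = 22.6/25.6 = 0.8828.
R1 = R2·(1/k − 1) = 28.0 × 0.1327 = 3.717 kΩ.

R1 ≈ 3.72 kΩ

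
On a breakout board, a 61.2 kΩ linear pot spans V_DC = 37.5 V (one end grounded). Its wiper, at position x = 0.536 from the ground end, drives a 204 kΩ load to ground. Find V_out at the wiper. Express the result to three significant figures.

Lower segment x·R_p = 32.80 kΩ; upper segment (1−x)·R_p = 28.40 kΩ.
R_L loads the lower segment: effective lower R = 28.26 kΩ.
Then V_out = V_DC · 28.26/(28.40 + 28.26) = 18.70 V.
(Unloaded: V_out = x·V_DC = 20.1 V.)

V_out ≈ 18.7 V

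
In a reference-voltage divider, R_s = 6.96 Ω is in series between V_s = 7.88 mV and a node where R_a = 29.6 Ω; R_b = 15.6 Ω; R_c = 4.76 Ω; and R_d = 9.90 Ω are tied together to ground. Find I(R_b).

Equivalent of the parallel group: R_p = 2.445 Ω.
V_A = 7.88 × 2.445/9.405 = 2.049 mV.
Branch current I = V_A/R_b = 2.049/15.6 = 0.1313 mA.

I ≈ 0.131 mA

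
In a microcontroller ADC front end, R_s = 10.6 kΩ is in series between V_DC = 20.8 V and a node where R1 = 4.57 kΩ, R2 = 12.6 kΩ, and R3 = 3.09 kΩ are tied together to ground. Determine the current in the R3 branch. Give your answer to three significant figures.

Equivalent of the parallel group: R_p = 1.608 kΩ.
V_A = 20.8 × 1.608/12.21 = 2.740 V.
Branch current I = V_A/R3 = 2.740/3.09 = 0.8867 mA.

I ≈ 0.887 mA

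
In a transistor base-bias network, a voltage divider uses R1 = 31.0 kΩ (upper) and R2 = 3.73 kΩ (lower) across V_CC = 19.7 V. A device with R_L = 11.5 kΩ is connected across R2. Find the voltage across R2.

V_out ≈ 1.64 V

R2 ‖ R_L = (3.73 × 11.5)/(3.73 + 11.5) = 2.816 kΩ.
Then V_out = V_CC · R2'/(R1 + R2') = 19.7 × 2.816/33.82 = 1.641 V.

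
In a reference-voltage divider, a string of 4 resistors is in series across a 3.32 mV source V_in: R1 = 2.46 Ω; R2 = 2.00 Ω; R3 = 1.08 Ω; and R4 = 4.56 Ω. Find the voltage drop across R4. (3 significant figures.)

Series total: ΣR = 2.46 + 2.00 + 1.08 + 4.56 = 10.10 Ω.
V = V_in · R/ΣR = 3.32 × 0.4515 = 1.499 mV.

V ≈ 1.50 mV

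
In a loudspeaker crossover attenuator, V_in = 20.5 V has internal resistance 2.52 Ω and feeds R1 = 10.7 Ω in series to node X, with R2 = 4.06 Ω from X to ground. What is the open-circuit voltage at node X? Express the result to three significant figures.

V_th ≈ 4.82 V

R1' = 2.52 + 10.7 = 13.22 Ω (source resistance + R1).
V_th is the unloaded tap voltage: V_in · R2/(R1'+R2) = 20.5 × 0.2350 = 4.817 V.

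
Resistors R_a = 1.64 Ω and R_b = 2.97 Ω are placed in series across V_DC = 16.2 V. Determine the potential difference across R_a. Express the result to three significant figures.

Series total: ΣR = 1.64 + 2.97 = 4.610 Ω.
V = V_DC · R/ΣR = 16.2 × 0.3557 = 5.763 V.

V ≈ 5.76 V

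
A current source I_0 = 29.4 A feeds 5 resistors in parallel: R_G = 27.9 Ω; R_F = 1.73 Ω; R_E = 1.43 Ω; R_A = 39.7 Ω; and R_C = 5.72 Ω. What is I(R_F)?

Total conductance ΣG = 1/27.9 + 1/1.73 + 1/1.43 + 1/39.7 + 1/5.72 = 1.513 (units of 1/Ω).
By the current-divider rule, I = I_0 · G_k/ΣG = 29.4 × 0.3820 = 11.23 A.

I ≈ 11.2 A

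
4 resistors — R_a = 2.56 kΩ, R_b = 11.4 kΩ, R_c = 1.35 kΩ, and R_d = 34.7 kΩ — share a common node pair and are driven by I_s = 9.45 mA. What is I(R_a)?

Total conductance ΣG = 1/2.56 + 1/11.4 + 1/1.35 + 1/34.7 = 1.248 (units of 1/kΩ).
Current divider: I(R_a) = I_s · G_k/ΣG = 9.45 × (0.3906/1.248) = 9.45 × 0.3130 = 2.958 mA.

I ≈ 2.96 mA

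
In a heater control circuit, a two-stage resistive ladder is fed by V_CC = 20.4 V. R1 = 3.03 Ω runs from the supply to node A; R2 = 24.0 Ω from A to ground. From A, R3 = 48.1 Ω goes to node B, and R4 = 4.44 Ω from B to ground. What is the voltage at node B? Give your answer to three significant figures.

V_B ≈ 1.46 V

The second stage (R3 + R4 = 52.54 Ω) loads node A in parallel with R2.
R2 ‖ (R3+R4) = 16.47 Ω.
V_A = 20.4 × 16.47/(3.03 + 16.47) = 17.23 V.
Stage 2 is unloaded, so V_B = V_A · R4/(R3+R4) = 17.23 × 4.44/52.54 = 1.456 V.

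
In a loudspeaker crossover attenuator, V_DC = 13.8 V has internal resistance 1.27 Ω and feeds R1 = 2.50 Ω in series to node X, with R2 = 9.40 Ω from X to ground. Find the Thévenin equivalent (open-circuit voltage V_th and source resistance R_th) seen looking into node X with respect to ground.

V_th ≈ 9.85 V, R_th ≈ 2.69 Ω

R1' = 1.27 + 2.50 = 3.770 Ω (source resistance + R1).
With X open, the divider is unloaded: V_th = 13.8 × 9.40/13.17 = 9.850 V.
Looking into X with the source shorted: R_th = R1'·R2/(R1'+R2) = 3.770 × 9.40/13.17 = 2.691 Ω.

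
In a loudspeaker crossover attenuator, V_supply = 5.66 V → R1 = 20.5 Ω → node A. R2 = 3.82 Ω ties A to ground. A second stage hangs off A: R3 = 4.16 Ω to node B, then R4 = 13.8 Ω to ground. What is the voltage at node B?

The second stage (R3 + R4 = 17.96 Ω) loads node A in parallel with R2.
R2 ‖ (R3+R4) = 3.150 Ω.
First divider: V_A = V_supply · 3.150/(20.5 + 3.150) = 0.7539 V.
Then the unloaded second divider: V_B = V_A × R4/(R3+R4) = 0.7539 × 0.7684 = 0.5793 V.

V_B ≈ 0.579 V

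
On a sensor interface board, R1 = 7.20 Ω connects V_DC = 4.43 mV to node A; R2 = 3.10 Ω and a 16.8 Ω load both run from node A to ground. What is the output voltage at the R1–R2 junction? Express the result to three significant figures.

R2 ‖ R_L = (3.10 × 16.8)/(3.10 + 16.8) = 2.617 Ω.
Voltage divider with the loaded lower leg: V_out = 4.43 × 2.617/(7.20 + 2.617) = 4.43 × 0.2666 = 1.181 mV.
(Unloaded it would be 1.33 mV; the load pulls it down.)

V_out ≈ 1.18 mV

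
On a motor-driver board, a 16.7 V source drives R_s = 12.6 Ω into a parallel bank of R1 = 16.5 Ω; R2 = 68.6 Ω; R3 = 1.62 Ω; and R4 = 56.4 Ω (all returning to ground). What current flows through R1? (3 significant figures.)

Equivalent of the parallel group: R_p = 1.408 Ω.
V_A by voltage divider: V_A = 16.7 × 1.408/(12.6 + 1.408) = 1.679 V.
Branch current I = V_A/R1 = 1.679/16.5 = 0.1017 A.

I ≈ 0.102 A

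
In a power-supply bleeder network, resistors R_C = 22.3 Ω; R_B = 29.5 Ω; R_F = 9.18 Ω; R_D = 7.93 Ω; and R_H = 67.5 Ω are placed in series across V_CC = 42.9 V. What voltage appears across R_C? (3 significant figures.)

V ≈ 7.01 V

Total series resistance ΣR = 22.3 + 29.5 + 9.18 + 7.93 + 67.5 = 136.4 Ω.
V = V_CC · R/ΣR = 42.9 × 0.1635 = 7.013 V.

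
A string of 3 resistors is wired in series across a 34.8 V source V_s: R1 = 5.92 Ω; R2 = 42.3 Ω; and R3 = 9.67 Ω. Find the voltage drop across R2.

Series total: ΣR = 5.92 + 42.3 + 9.67 = 57.89 Ω.
V = V_s · R/ΣR = 34.8 × 0.7307 = 25.43 V.

V ≈ 25.4 V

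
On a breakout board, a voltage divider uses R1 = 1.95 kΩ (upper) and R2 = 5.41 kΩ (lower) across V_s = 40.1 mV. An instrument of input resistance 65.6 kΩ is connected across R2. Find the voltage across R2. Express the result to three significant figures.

V_out ≈ 28.8 mV

The load sits in parallel with R2, giving an effective lower resistance R2' = R2·R_L/(R2+R_L) = 4.998 kΩ.
Voltage divider with the loaded lower leg: V_out = 40.1 × 4.998/(1.95 + 4.998) = 40.1 × 0.7193 = 28.85 mV.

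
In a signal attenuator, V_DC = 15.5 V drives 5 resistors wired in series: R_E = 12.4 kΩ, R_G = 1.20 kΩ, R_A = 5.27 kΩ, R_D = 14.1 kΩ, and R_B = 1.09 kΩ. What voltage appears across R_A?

V ≈ 2.40 V

Total series resistance ΣR = 12.4 + 1.20 + 5.27 + 14.1 + 1.09 = 34.06 kΩ.
By the voltage-divider rule, V = 15.5 × 5.270/34.06 = 2.398 V.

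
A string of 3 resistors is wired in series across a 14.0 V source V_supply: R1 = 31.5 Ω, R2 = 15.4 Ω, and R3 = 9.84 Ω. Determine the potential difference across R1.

V ≈ 7.77 V

ΣR = 31.5 + 15.4 + 9.84 = 56.74 Ω.
By the voltage-divider rule, V = 14.0 × 31.50/56.74 = 7.772 V.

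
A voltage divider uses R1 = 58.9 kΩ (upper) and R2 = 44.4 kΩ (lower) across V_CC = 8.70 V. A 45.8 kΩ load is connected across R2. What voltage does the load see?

First combine the lower leg with the load: R2 ‖ R_L = 22.54 kΩ.
Then V_out = V_CC · R2'/(R1 + R2') = 8.70 × 22.54/81.44 = 2.408 V.

V_out ≈ 2.41 V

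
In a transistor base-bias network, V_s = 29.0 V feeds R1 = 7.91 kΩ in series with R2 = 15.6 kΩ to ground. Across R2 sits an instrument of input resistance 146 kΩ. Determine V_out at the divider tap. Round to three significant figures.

V_out ≈ 18.6 V

The load sits in parallel with R2, giving an effective lower resistance R2' = R2·R_L/(R2+R_L) = 14.09 kΩ.
Voltage divider with the loaded lower leg: V_out = 29.0 × 14.09/(7.91 + 14.09) = 29.0 × 0.6405 = 18.58 V.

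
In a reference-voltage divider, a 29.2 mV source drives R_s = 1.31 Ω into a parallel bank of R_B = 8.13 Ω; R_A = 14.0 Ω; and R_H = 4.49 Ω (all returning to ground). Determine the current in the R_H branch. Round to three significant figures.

I ≈ 4.21 mA

Parallel bank: R_p = 1/(1/8.13 + 1/14.0 + 1/4.49) = 2.397 Ω.
V_A by voltage divider: V_A = 29.2 × 2.397/(1.31 + 2.397) = 18.88 mV.
I(R_H) = V_A / R_H = 18.88/4.49 = 4.205 mA.
(Check via current divider: I_total = 7.876 mA; share G_k/ΣG = 0.5339 → same result.)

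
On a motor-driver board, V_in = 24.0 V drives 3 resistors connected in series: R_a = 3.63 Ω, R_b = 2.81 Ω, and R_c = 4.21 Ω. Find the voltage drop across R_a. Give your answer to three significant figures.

V ≈ 8.18 V

Series total: ΣR = 3.63 + 2.81 + 4.21 = 10.65 Ω.
By the voltage-divider rule, V = 24.0 × 3.630/10.65 = 8.180 V.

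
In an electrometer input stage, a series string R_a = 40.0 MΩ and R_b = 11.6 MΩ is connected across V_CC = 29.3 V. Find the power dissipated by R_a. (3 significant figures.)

P ≈ 12.9 µW

The common current is I = 29.3/51.60 = 0.5678 µA.
V(R_a) = I·R = 22.71 V; P = V·I = 22.71 × 0.5678 = 12.90 µW.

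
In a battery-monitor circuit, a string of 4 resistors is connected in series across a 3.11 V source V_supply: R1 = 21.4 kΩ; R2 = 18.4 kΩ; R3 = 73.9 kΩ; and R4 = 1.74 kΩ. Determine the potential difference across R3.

V ≈ 1.99 V

Series total: ΣR = 21.4 + 18.4 + 73.9 + 1.74 = 115.4 kΩ.
By the voltage-divider rule, V = 3.11 × 73.90/115.4 = 1.991 V.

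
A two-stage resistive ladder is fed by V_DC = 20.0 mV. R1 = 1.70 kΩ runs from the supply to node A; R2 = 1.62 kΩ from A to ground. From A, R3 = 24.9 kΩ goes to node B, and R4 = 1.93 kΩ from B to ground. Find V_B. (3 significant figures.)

V_B ≈ 0.681 mV

Looking into the second stage from A: R3 + R4 = 26.83 kΩ appears in parallel with R2.
R2 ‖ (R3+R4) = 1.528 kΩ.
V_A = 20.0 × 1.528/(1.70 + 1.528) = 9.466 mV.
Then the unloaded second divider: V_B = V_A × R4/(R3+R4) = 9.466 × 0.07193 = 0.6810 mV.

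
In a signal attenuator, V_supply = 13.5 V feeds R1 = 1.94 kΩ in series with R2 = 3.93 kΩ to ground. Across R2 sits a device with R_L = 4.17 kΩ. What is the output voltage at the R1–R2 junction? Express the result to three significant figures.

V_out ≈ 6.89 V

The load sits in parallel with R2, giving an effective lower resistance R2' = R2·R_L/(R2+R_L) = 2.023 kΩ.
Now apply the divider: V_out = 13.5 × 0.5105 = 6.892 V.
(Unloaded it would be 9.04 V; the load pulls it down.)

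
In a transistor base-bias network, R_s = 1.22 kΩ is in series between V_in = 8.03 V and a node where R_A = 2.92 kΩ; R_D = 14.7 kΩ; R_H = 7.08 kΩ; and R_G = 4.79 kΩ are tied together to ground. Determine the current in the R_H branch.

Parallel bank: R_p = 1/(1/2.92 + 1/14.7 + 1/7.08 + 1/4.79) = 1.315 kΩ.
V_A = 8.03 × 1.315/2.535 = 4.165 V.
Branch current I = V_A/R_H = 4.165/7.08 = 0.5883 mA.

I ≈ 0.588 mA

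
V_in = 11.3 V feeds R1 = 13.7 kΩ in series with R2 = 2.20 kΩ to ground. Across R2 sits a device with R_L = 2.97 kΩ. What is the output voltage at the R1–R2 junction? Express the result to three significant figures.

V_out ≈ 0.954 V

First combine the lower leg with the load: R2 ‖ R_L = 1.264 kΩ.
Now apply the divider: V_out = 11.3 × 0.08446 = 0.9544 V.
(Unloaded it would be 1.56 V; the load pulls it down.)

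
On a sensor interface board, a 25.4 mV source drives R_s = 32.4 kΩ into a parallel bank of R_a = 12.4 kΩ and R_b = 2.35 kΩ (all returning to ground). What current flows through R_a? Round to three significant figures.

I ≈ 0.118 µA

Combine the parallel branches: R_p = (1/12.4 + 1/2.35)⁻¹ = 1.976 kΩ.
Node voltage V_A = V_supply · R_p/(R_s + R_p) = 25.4 × 0.05747 = 1.460 mV.
Branch current I = V_A/R_a = 1.460/12.4 = 0.1177 µA.
(Equivalently: I_total = 0.7389 µA, then current-divider fraction G_k/ΣG = 0.1593.)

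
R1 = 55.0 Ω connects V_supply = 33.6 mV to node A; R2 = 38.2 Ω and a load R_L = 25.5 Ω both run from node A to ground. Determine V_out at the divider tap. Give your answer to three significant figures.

V_out ≈ 7.31 mV

The load sits in parallel with R2, giving an effective lower resistance R2' = R2·R_L/(R2+R_L) = 15.29 Ω.
Now apply the divider: V_out = 33.6 × 0.2175 = 7.310 mV.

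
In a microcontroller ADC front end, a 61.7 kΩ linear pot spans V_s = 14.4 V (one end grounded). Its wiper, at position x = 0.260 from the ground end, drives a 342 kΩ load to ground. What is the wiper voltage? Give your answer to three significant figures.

Lower segment x·R_p = 16.04 kΩ; upper segment (1−x)·R_p = 45.66 kΩ.
R_L loads the lower segment: effective lower R = 15.32 kΩ.
Loaded-divider output: V_out = 14.4 × 0.2513 = 3.618 V.

V_out ≈ 3.62 V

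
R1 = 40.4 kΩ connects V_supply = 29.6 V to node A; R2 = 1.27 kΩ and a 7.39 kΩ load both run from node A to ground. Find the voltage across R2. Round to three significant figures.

V_out ≈ 0.773 V

R2 ‖ R_L = (1.27 × 7.39)/(1.27 + 7.39) = 1.084 kΩ.
Voltage divider with the loaded lower leg: V_out = 29.6 × 1.084/(40.4 + 1.084) = 29.6 × 0.02612 = 0.7733 V.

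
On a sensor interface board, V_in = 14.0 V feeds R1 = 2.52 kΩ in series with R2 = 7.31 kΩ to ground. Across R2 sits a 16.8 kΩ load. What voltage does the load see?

V_out ≈ 9.37 V

The load sits in parallel with R2, giving an effective lower resistance R2' = R2·R_L/(R2+R_L) = 5.094 kΩ.
Then V_out = V_in · R2'/(R1 + R2') = 14.0 × 5.094/7.614 = 9.366 V.
(Unloaded it would be 10.4 V; the load pulls it down.)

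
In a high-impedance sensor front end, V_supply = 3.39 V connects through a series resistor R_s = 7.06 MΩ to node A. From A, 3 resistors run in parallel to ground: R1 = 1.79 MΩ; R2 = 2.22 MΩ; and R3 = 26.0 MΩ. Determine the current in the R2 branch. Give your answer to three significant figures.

Equivalent of the parallel group: R_p = 0.9546 MΩ.
V_A = 3.39 × 0.9546/8.015 = 0.4038 V.
Branch current I = V_A/R2 = 0.4038/2.22 = 0.1819 µA.

I ≈ 0.182 µA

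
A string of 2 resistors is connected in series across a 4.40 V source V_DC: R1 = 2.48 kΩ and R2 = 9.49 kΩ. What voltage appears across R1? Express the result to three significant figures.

V ≈ 0.912 V

Total series resistance ΣR = 2.48 + 9.49 = 11.97 kΩ.
Voltage divider: V = V_DC · (2.480 / 11.97) = 4.40 × 0.2072 = 0.9116 V.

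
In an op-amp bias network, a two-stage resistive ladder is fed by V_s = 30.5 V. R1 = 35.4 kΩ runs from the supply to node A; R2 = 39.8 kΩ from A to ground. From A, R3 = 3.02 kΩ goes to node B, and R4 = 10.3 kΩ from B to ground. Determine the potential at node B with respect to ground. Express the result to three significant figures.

Looking into the second stage from A: R3 + R4 = 13.32 kΩ appears in parallel with R2.
Effective lower resistance at A: R2 ‖ 13.32 = 9.980 kΩ.
So V_A = 30.5 × 0.2199 = 6.708 V.
Then the unloaded second divider: V_B = V_A × R4/(R3+R4) = 6.708 × 0.7733 = 5.187 V.

V_B ≈ 5.19 V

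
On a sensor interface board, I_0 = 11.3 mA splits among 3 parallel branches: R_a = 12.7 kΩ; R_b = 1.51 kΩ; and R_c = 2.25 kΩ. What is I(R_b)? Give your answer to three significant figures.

Conductances: ΣG = 1/12.7 + 1/1.51 + 1/2.25 = 1.185 (1/kΩ).
Current divider: I(R_b) = I_0 · G_k/ΣG = 11.3 × (0.6623/1.185) = 11.3 × 0.5587 = 6.313 mA.

I ≈ 6.31 mA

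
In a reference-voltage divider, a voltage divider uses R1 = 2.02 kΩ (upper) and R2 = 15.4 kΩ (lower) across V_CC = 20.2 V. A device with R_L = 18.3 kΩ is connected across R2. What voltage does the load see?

R2 ‖ R_L = (15.4 × 18.3)/(15.4 + 18.3) = 8.363 kΩ.
Now apply the divider: V_out = 20.2 × 0.8054 = 16.27 V.

V_out ≈ 16.3 V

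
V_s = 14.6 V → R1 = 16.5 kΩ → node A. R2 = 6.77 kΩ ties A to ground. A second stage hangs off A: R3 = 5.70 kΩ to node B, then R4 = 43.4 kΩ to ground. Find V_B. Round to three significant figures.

Looking into the second stage from A: R3 + R4 = 49.10 kΩ appears in parallel with R2.
R2 ‖ (R3+R4) = 5.950 kΩ.
So V_A = 14.6 × 0.2650 = 3.869 V.
V_B = V_A × 0.8839 = 3.420 V.

V_B ≈ 3.42 V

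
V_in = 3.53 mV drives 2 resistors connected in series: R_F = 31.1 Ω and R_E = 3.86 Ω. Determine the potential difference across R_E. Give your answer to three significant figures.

V ≈ 0.390 mV

ΣR = 31.1 + 3.86 = 34.96 Ω.
Voltage divider: V = V_in · (3.860 / 34.96) = 3.53 × 0.1104 = 0.3898 mV.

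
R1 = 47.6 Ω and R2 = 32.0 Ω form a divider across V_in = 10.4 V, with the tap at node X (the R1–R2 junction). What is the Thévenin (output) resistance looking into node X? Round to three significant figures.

With V_in suppressed (replaced by a short), R_th = R1 ‖ R2 = (47.60 × 32.0)/(47.60 + 32.0) = 19.14 Ω.

R_th ≈ 19.1 Ω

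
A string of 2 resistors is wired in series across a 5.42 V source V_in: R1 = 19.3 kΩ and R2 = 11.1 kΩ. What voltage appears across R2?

V ≈ 1.98 V

Total series resistance ΣR = 19.3 + 11.1 = 30.40 kΩ.
Voltage divider: V = V_in · (11.10 / 30.40) = 5.42 × 0.3651 = 1.979 V.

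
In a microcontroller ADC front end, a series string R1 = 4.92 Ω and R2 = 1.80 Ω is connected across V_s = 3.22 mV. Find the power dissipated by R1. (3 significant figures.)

P ≈ 1.13 µW

ΣR = 6.720 Ω → I = 3.22/6.720 = 0.4792 mA.
P = I²R = 0.2296 × 4.92 = 1.130 µW.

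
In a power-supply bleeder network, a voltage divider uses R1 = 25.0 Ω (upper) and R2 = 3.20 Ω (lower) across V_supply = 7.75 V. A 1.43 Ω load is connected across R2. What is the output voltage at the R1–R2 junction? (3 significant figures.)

R2 ‖ R_L = (3.20 × 1.43)/(3.20 + 1.43) = 0.9883 Ω.
Now apply the divider: V_out = 7.75 × 0.03803 = 0.2947 V.

V_out ≈ 0.295 V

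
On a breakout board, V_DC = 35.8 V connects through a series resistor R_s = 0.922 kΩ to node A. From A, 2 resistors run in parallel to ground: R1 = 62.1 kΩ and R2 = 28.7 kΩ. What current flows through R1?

I ≈ 0.551 mA

Equivalent of the parallel group: R_p = 19.63 kΩ.
V_A by voltage divider: V_A = 35.8 × 19.63/(0.922 + 19.63) = 34.19 V.
Branch current I = V_A/R1 = 34.19/62.1 = 0.5506 mA.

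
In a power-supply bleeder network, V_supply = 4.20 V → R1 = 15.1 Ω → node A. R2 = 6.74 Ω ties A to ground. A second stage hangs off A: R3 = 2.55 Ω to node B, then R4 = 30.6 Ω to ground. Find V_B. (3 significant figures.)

V_B ≈ 1.05 V

The second stage (R3 + R4 = 33.15 Ω) loads node A in parallel with R2.
Effective lower resistance at A: R2 ‖ 33.15 = 5.601 Ω.
So V_A = 4.20 × 0.2706 = 1.136 V.
Then the unloaded second divider: V_B = V_A × R4/(R3+R4) = 1.136 × 0.9231 = 1.049 V.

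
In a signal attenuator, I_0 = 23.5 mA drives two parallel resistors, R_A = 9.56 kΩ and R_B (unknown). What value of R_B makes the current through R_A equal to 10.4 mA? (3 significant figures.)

The fraction through R_A equals R_B/(R_A+R_B).
10.4/23.5 = R_B/(R_A + R_B) → R_B = R_A · (0.4426)/(1 − 0.4426) = 9.56 × 0.7939 = 7.590 kΩ.

R_B ≈ 7.59 kΩ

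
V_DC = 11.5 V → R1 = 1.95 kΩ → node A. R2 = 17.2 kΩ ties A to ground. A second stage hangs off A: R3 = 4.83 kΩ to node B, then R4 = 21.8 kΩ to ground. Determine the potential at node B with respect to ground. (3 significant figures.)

Looking into the second stage from A: R3 + R4 = 26.63 kΩ appears in parallel with R2.
Effective lower resistance at A: R2 ‖ 26.63 = 10.45 kΩ.
V_A = 11.5 × 10.45/(1.95 + 10.45) = 9.692 V.
Then the unloaded second divider: V_B = V_A × R4/(R3+R4) = 9.692 × 0.8186 = 7.934 V.

V_B ≈ 7.93 V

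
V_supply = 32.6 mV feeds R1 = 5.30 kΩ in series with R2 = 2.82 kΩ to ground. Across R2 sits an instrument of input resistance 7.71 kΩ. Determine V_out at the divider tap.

The load sits in parallel with R2, giving an effective lower resistance R2' = R2·R_L/(R2+R_L) = 2.065 kΩ.
Then V_out = V_supply · R2'/(R1 + R2') = 32.6 × 2.065/7.365 = 9.140 mV.

V_out ≈ 9.14 mV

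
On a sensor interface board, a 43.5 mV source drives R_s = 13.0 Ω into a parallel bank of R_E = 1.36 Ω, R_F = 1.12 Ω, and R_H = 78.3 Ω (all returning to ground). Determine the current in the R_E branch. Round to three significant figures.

Equivalent of the parallel group: R_p = 0.6094 Ω.
V_A = 43.5 × 0.6094/13.61 = 1.948 mV.
I(R_E) = V_A / R_E = 1.948/1.36 = 1.432 mA.

I ≈ 1.43 mA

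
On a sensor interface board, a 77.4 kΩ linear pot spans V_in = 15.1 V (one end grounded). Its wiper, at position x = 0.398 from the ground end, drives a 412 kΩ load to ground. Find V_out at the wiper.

V_out ≈ 5.75 V

Split the track: R_lower = x·R_p = 30.81 kΩ, R_upper = (1−x)·R_p = 46.59 kΩ.
(x·R_p) ‖ R_L = 28.66 kΩ.
Then V_out = V_in · 28.66/(46.59 + 28.66) = 5.751 V.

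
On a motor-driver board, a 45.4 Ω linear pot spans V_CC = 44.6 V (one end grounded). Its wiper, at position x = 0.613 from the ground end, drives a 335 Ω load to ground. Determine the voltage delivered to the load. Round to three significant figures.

Split the track: R_lower = x·R_p = 27.83 Ω, R_upper = (1−x)·R_p = 17.57 Ω.
(x·R_p) ‖ R_L = 25.70 Ω.
V_out = 44.6 × 25.70/(17.57 + 25.70) = 26.49 V.

V_out ≈ 26.5 V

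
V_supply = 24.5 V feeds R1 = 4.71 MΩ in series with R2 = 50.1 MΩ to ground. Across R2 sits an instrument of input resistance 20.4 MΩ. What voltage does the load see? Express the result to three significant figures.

V_out ≈ 18.5 V

The load sits in parallel with R2, giving an effective lower resistance R2' = R2·R_L/(R2+R_L) = 14.50 MΩ.
Now apply the divider: V_out = 24.5 × 0.7548 = 18.49 V.
(Unloaded it would be 22.4 V; the load pulls it down.)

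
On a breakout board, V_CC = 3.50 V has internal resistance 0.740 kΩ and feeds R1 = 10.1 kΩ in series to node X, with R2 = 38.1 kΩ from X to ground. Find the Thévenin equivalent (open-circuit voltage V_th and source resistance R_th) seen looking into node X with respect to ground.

R1' = 0.740 + 10.1 = 10.84 kΩ (source resistance + R1).
Open-circuit (no load on X): V_th = V_CC · R2/(R1' + R2) = 3.50 × 38.1/(10.84 + 38.1) = 2.725 V.
Looking into X with the source shorted: R_th = R1'·R2/(R1'+R2) = 10.84 × 38.1/48.94 = 8.439 kΩ.

V_th ≈ 2.72 V, R_th ≈ 8.44 kΩ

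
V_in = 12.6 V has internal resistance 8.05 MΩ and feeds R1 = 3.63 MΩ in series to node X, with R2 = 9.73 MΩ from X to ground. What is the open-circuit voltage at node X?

R1' = 8.05 + 3.63 = 11.68 MΩ (source resistance + R1).
Open-circuit (no load on X): V_th = V_in · R2/(R1' + R2) = 12.6 × 9.73/(11.68 + 9.73) = 5.726 V.

V_th ≈ 5.73 V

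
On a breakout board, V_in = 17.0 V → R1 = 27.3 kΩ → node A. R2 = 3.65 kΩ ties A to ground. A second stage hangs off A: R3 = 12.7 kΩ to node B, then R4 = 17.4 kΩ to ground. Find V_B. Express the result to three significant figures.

V_B ≈ 1.05 V

Looking into the second stage from A: R3 + R4 = 30.10 kΩ appears in parallel with R2.
R2 ‖ (R3+R4) = 3.255 kΩ.
So V_A = 17.0 × 0.1065 = 1.811 V.
Stage 2 is unloaded, so V_B = V_A · R4/(R3+R4) = 1.811 × 17.4/30.10 = 1.047 V.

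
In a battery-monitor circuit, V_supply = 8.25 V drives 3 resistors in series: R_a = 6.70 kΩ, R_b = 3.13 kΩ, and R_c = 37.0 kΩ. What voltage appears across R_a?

Total series resistance ΣR = 6.70 + 3.13 + 37.0 = 46.83 kΩ.
By the voltage-divider rule, V = 8.25 × 6.700/46.83 = 1.180 V.

V ≈ 1.18 V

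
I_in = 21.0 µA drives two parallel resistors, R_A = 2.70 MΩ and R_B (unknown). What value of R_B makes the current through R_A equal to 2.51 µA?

R_B ≈ 0.367 MΩ

The fraction through R_A equals R_B/(R_A+R_B).
With f = 0.1195, R_B = R_A · f/(1−f) = 2.70 × 0.1357 = 0.3665 MΩ.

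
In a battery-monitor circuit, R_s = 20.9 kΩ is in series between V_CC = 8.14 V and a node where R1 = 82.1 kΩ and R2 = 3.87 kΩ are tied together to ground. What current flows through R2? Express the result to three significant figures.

Parallel bank: R_p = 1/(1/82.1 + 1/3.87) = 3.696 kΩ.
V_A = 8.14 × 3.696/24.60 = 1.223 V.
Branch current I = V_A/R2 = 1.223/3.87 = 0.3161 mA.

I ≈ 0.316 mA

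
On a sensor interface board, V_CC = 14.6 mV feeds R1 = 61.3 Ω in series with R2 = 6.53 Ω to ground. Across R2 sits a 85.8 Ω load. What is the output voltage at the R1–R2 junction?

First combine the lower leg with the load: R2 ‖ R_L = 6.068 Ω.
Voltage divider with the loaded lower leg: V_out = 14.6 × 6.068/(61.3 + 6.068) = 14.6 × 0.09007 = 1.315 mV.
(Unloaded it would be 1.41 mV; the load pulls it down.)

V_out ≈ 1.32 mV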